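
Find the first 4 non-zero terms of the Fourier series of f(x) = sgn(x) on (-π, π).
4·sin(x)/π + 4·sin(3·x)/(3·π) + 4·sin(5·x)/(5·π) + 4·sin(7·x)/(7·π)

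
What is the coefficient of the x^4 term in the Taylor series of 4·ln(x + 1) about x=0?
Expand to order 4: 4·ln(x + 1) = -x^4 + 4·x^3/3 - 2·x^2 + 4·x + O(x^5).
The coefficient of x^4 is -1.

Final answer: -1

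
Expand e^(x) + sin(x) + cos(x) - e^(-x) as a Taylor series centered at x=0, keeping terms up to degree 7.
x^7/5040 - x^6/720 + x^5/40 + x^4/24 + x^3/6 - x^2/2 + 3·x + 1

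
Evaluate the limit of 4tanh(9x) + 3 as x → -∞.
Evaluate the dominant behaviour as x → -∞; each term tends to a finite value or vanishes.
Limit = -1.

Final answer: -1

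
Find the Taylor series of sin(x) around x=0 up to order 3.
-x^3/6 + x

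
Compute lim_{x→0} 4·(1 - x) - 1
Direct substitution at x = 0 gives 3.

Final answer: 3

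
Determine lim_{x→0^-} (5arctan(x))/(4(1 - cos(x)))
Both numerator and denominator → 0 as x → 0^-; this is a 0/0 indeterminate form.
Expand each to leading order near x = 0: numerator ~ 5·x, denominator ~ 2·x^2.
The limit of the ratio is -∞.

Final answer: -∞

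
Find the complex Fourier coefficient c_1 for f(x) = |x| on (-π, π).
Compute the real Fourier coefficients first: a_1 = -4/π, b_1 = 0.
Then c_1 = (a_1 − i·b_1)/2 = -2/π.

Final answer: -2/π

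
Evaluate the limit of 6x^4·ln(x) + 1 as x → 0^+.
The product is a 0·∞ indeterminate form at x → 0⁺.
Rewrite the product as 6·ln(x) / x^(-4) and apply L'Hôpital, or use the standard hierarchy x^(-4) ≫ |ln x| as x → 0⁺.
The indeterminate product → 0, so the limit = 1.

Final answer: 1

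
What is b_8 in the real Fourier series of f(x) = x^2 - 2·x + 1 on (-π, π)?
b_8 = (1/π) ∫_{-π}^{π} f(x)·sin(8x) dx.
Evaluate the integral (use parity and integration by parts as needed): b_8 = 1/2.

Final answer: 1/2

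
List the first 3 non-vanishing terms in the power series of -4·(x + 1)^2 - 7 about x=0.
-4·x^2 - 8·x - 11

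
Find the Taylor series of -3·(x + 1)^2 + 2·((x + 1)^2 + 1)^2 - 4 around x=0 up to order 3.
8·x^3 + 13·x^2 + 10·x + 1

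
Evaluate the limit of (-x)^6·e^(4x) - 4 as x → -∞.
The product is a 0·∞ indeterminate form at x → -∞.
Rewrite the product as (-x)^6 / e^(-4x) (an ∞/∞ form) and apply L'Hôpital, or use the standard hierarchy e^(4|x|) ≫ |(-x)^6| as x → -∞.
The indeterminate product → 0, so the limit = -4.

Final answer: -4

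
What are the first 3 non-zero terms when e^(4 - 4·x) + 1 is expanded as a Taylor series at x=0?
8·x^2·e^(4) - 4·x·e^(4) + 1 + e^(4)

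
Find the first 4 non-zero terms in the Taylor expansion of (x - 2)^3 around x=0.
x^3 - 6·x^2 + 12·x - 8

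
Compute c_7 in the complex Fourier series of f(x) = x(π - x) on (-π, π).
Compute the real Fourier coefficients first: a_7 = 4/49, b_7 = 2·π/7.
Then c_7 = (a_7 − i·b_7)/2 = 2/49 - i·π/7.

Final answer: 2/49 - i·π/7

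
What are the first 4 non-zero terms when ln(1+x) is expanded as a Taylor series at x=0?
-x^4/4 + x^3/3 - x^2/2 + x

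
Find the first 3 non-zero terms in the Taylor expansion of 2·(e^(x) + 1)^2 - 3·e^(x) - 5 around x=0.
17·x^3/6 + 9·x^2/2 + 5·x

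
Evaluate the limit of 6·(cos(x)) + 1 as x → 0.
Direct substitution at x = 0 gives 7.

Final answer: 7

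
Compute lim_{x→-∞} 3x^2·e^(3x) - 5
The product is a 0·∞ indeterminate form at x → -∞.
Rewrite the product as 3x^2 / e^(-3x) (an ∞/∞ form) and apply L'Hôpital, or use the standard hierarchy e^(3|x|) ≫ |x^2| as x → -∞.
The indeterminate product → 0, so the limit = -5.

Final answer: -5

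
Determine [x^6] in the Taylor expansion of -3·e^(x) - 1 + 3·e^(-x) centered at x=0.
Expand to order 6: -3·e^(x) - 1 + 3·e^(-x) = -x^5/20 - x^3 - 6·x - 1 + O(x^7).
The coefficient of x^6 is 0.

Final answer: 0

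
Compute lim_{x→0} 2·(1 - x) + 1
Direct substitution at x = 0 gives 3.

Final answer: 3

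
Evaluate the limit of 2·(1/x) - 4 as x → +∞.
Evaluate the dominant behaviour as x → +∞; each term tends to a finite value or vanishes.
Limit = -4.

Final answer: -4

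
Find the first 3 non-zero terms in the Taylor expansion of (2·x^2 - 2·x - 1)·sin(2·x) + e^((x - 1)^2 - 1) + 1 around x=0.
-x^2 - 4·x + 2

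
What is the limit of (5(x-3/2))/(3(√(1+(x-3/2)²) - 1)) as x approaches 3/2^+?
Both numerator and denominator → 0 as x → 3/2^+; this is a 0/0 indeterminate form.
Expand each to leading order near x = 3/2: numerator ~ 5·(x - 3/2), denominator ~ 3·(x - 3/2)^2/2.
The limit of the ratio is ∞.

Final answer: ∞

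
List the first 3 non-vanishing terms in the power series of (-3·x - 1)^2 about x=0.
9·x^2 + 6·x + 1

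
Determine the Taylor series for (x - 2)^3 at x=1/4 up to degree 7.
-343/64 + 147·(x - 1/4)/16 - 21·(x - 1/4)^2/4 + (x - 1/4)^3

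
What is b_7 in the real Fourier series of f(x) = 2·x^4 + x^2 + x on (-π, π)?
b_7 = (1/π) ∫_{-π}^{π} f(x)·sin(7x) dx.
Evaluate the integral (use parity and integration by parts as needed): b_7 = 2/7.

Final answer: 2/7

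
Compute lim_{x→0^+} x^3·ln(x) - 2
The product is a 0·∞ indeterminate form at x → 0⁺.
Rewrite the product as ln(x) / x^(-3) and apply L'Hôpital, or use the standard hierarchy x^(-3) ≫ |ln x| as x → 0⁺.
The indeterminate product → 0, so the limit = -2.

Final answer: -2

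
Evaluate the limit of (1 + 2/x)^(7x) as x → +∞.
As x → +∞: write (1 + 2/x)^(7x) = ((1 + 2/x)^x)^7 → (e^2)^7 = e^14.
Limit = e^(14).

Final answer: e^(14)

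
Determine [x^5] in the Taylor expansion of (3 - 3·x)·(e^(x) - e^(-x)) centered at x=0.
Expand to order 5: (3 - 3·x)·(e^(x) - e^(-x)) = x^5/20 - x^4 + x^3 - 6·x^2 + 6·x + O(x^6).
The coefficient of x^5 is 1/20.

Final answer: 1/20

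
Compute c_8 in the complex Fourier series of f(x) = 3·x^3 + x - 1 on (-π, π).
Compute the real Fourier coefficients first: a_8 = 0, b_8 = -3·π^2/4 - 23/128.
Then c_8 = (a_8 − i·b_8)/2 = 23·i/256 + 3·i·π^2/8.

Final answer: 23·i/256 + 3·i·π^2/8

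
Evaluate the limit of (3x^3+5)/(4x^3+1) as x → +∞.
This is an ∞/∞ indeterminate form as x → +∞.
Divide numerator and denominator by x^3 and let the lower-order terms vanish; the leading terms give 3/4.
Limit = 3/4.

Final answer: 3/4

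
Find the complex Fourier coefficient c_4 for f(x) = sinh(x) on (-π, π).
Compute the real Fourier coefficients first: a_4 = 0, b_4 = -8·sinh(π)/(17·π).
Then c_4 = (a_4 − i·b_4)/2 = 4·i·sinh(π)/(17·π).

Final answer: 4·i·sinh(π)/(17·π)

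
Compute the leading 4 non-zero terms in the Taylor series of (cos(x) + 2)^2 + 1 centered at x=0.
-x^6/20 + x^4/2 - 3·x^2 + 10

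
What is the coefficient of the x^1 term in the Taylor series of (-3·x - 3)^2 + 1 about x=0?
Expand to order 1: (-3·x - 3)^2 + 1 = 18·x + 10 + O(x^2).
The coefficient of x^1 is 18.

Final answer: 18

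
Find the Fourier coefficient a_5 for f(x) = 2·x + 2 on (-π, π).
a_5 = (1/π) ∫_{-π}^{π} f(x)·cos(5x) dx.
Evaluate the integral (use parity and integration by parts as needed): a_5 = 0.

Final answer: 0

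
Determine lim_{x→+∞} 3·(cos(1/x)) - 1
Evaluate the dominant behaviour as x → +∞; each term tends to a finite value or vanishes.
Limit = 2.

Final answer: 2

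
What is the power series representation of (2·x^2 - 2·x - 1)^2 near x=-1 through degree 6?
9 - 36·(x + 1) + 48·(x + 1)^2 - 24·(x + 1)^3 + 4·(x + 1)^4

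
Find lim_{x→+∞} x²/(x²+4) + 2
Evaluate the dominant behaviour as x → +∞; each term tends to a finite value or vanishes.
Limit = 3.

Final answer: 3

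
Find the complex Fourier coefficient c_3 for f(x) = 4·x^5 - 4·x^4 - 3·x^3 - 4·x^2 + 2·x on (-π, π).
Compute the real Fourier coefficients first: a_3 = -16/27 + 32·π^2/9, b_3 = -214·π^2/27 + 536/81 + 8·π^4/3.
Then c_3 = (a_3 − i·b_3)/2 = -8/27 + 16·π^2/9 - 4·i·π^4/3 - 268·i/81 + 107·i·π^2/27.

Final answer: -8/27 + 16·π^2/9 - 4·i·π^4/3 - 268·i/81 + 107·i·π^2/27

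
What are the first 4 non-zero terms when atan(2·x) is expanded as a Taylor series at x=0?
-128·x^7/7 + 32·x^5/5 - 8·x^3/3 + 2·x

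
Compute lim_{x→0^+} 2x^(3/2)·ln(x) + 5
The product is a 0·∞ indeterminate form at x → 0⁺.
Rewrite the product as 2·ln(x) / x^(-3/2) and apply L'Hôpital, or use the standard hierarchy x^(-3/2) ≫ |ln x| as x → 0⁺.
The indeterminate product → 0, so the limit = 5.

Final answer: 5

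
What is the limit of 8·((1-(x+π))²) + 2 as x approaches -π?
Direct substitution at x = -π gives 10.

Final answer: 10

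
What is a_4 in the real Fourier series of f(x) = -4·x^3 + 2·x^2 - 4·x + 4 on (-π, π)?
a_4 = (1/π) ∫_{-π}^{π} f(x)·cos(4x) dx.
Evaluate the integral (use parity and integration by parts as needed): a_4 = 1/2.

Final answer: 1/2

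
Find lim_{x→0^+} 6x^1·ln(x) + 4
The product is a 0·∞ indeterminate form at x → 0⁺.
Rewrite the product as 6·ln(x) / x^(-1) and apply L'Hôpital, or use the standard hierarchy x^(-1) ≫ |ln x| as x → 0⁺.
The indeterminate product → 0, so the limit = 4.

Final answer: 4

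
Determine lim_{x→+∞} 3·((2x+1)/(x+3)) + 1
Evaluate the dominant behaviour as x → +∞; each term tends to a finite value or vanishes.
Limit = 7.

Final answer: 7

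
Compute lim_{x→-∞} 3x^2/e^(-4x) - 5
The quotient is an ∞/∞ indeterminate form as x → -∞.
Compare growth rates of the dominant terms (exponentials ≫ polynomials ≫ logarithms), or apply L'Hôpital's rule; the quotient → 0.
Adding the constant: 0 - 5 = -5. Limit = -5.

Final answer: -5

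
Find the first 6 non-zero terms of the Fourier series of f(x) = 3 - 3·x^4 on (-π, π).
(-144 + 24·π^2)·cos(x) + (9 - 6·π^2)·cos(2·x) + (-16/9 + 8·π^2/3)·cos(3·x) + (9/16 - 3·π^2/2)·cos(4·x) + (-144/625 + 24·π^2/25)·cos(5·x) - 3·π^4/5 + 3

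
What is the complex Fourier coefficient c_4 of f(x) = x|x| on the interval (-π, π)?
Compute the real Fourier coefficients first: a_4 = 0, b_4 = -π/2.
Then c_4 = (a_4 − i·b_4)/2 = i·π/4.

Final answer: i·π/4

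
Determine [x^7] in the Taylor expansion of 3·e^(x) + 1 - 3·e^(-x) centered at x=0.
Expand to order 7: 3·e^(x) + 1 - 3·e^(-x) = x^7/840 + x^5/20 + x^3 + 6·x + 1 + O(x^8).
The coefficient of x^7 is 1/840.

Final answer: 1/840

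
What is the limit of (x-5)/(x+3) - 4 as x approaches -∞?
Evaluate the dominant behaviour as x → -∞; each term tends to a finite value or vanishes.
Limit = -3.

Final answer: -3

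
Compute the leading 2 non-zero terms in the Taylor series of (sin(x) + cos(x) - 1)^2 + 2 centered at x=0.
x^2 + 2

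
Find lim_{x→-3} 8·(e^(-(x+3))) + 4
Direct substitution at x = -3 gives 12.

Final answer: 12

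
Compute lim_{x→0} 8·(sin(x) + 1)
Direct substitution at x = 0 gives 8.

Final answer: 8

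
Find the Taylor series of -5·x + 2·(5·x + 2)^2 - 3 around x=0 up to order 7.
50·x^2 + 35·x + 5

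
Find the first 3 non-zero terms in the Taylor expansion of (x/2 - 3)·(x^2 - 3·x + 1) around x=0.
-9·x^2/2 + 19·x/2 - 3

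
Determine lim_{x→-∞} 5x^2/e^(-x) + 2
The quotient is an ∞/∞ indeterminate form as x → -∞.
Compare growth rates of the dominant terms (exponentials ≫ polynomials ≫ logarithms), or apply L'Hôpital's rule; the quotient → 0.
Adding the constant: 0 + 2 = 2. Limit = 2.

Final answer: 2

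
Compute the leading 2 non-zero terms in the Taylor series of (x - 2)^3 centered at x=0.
12·x - 8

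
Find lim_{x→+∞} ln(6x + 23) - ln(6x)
This is an ∞ − ∞ indeterminate form.
Combine the logarithms: ln(6x+23) − ln(6x) = ln((6x+23)/(6x)) = ln(1 + 23/(6x)) → ln(1) = 0.
Limit = 0.

Final answer: 0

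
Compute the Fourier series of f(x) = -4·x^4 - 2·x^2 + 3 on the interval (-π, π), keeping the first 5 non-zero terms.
(-184 + 32·π^2)·cos(x) + (10 - 8·π^2)·cos(2·x) + (-40/27 + 32·π^2/9)·cos(3·x) + (1/4 - 2·π^2)·cos(4·x) - 4·π^4/5 - 2·π^2/3 + 3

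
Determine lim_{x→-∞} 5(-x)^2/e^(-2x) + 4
The quotient is an ∞/∞ indeterminate form as x → -∞.
Compare growth rates of the dominant terms (exponentials ≫ polynomials ≫ logarithms), or apply L'Hôpital's rule; the quotient → 0.
Adding the constant: 0 + 4 = 4. Limit = 4.

Final answer: 4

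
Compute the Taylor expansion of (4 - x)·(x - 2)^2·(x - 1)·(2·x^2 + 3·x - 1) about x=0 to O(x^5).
-28·x^4 - 21·x^3 + 104·x^2 - 84·x + 16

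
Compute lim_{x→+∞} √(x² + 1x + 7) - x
This is an ∞ − ∞ indeterminate form.
Multiply and divide by the conjugate √(x²+1x + 7) + x; the x² terms cancel, leaving (1x + 7)/(√(x²+1x + 7)+x) → 1/2.
Limit = 1/2.

Final answer: 1/2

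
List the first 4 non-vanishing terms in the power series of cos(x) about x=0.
-x^6/720 + x^4/24 - x^2/2 + 1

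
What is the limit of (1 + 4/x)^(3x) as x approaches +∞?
As x → +∞: write (1 + 4/x)^(3x) = ((1 + 4/x)^x)^3 → (e^4)^3 = e^12.
Limit = e^(12).

Final answer: e^(12)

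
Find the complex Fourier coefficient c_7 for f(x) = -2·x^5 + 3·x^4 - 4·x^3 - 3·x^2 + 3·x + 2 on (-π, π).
Compute the real Fourier coefficients first: a_7 = 732/2401 - 24·π^2/49, b_7 = -4·π^4/7 - 312·π^2/343 + 16278/16807.
Then c_7 = (a_7 − i·b_7)/2 = -12·π^2/49 + 366/2401 - 8139·i/16807 + 156·i·π^2/343 + 2·i·π^4/7.

Final answer: -12·π^2/49 + 366/2401 - 8139·i/16807 + 156·i·π^2/343 + 2·i·π^4/7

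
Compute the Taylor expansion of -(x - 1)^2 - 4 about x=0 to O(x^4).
-x^2 + 2·x - 5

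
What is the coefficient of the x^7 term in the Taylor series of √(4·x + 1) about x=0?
Expand to order 7: √(4·x + 1) = 264·x^7 - 84·x^6 + 28·x^5 - 10·x^4 + 4·x^3 - 2·x^2 + 2·x + 1 + O(x^8).
The coefficient of x^7 is 264.

Final answer: 264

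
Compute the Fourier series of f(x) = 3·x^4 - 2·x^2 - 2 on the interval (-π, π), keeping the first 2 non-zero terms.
(152 - 24·π^2)·cos(x) - 2·π^2/3 - 2 + 3·π^4/5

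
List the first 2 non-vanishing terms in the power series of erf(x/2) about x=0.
-x^3/(12·√(π)) + x/√(π)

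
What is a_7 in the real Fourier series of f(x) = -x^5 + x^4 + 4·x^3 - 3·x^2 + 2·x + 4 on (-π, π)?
a_7 = (1/π) ∫_{-π}^{π} f(x)·cos(7x) dx.
Evaluate the integral (use parity and integration by parts as needed): a_7 = 636/2401 - 8·π^2/49.

Final answer: 636/2401 - 8·π^2/49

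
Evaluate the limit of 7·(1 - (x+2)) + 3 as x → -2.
Direct substitution at x = -2 gives 10.

Final answer: 10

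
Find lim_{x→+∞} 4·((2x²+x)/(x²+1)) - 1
Evaluate the dominant behaviour as x → +∞; each term tends to a finite value or vanishes.
Limit = 7.

Final answer: 7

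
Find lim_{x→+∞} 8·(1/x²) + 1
Evaluate the dominant behaviour as x → +∞; each term tends to a finite value or vanishes.
Limit = 1.

Final answer: 1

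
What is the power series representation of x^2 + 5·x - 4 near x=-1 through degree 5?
-8 + 3·(x + 1) + (x + 1)^2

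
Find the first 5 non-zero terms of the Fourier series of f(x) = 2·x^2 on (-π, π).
-8·cos(x) + 2·cos(2·x) - 8·cos(3·x)/9 + cos(4·x)/2 + 2·π^2/3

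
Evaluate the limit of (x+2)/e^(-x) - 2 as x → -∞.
The quotient is an ∞/∞ indeterminate form as x → -∞.
Compare growth rates of the dominant terms (exponentials ≫ polynomials ≫ logarithms), or apply L'Hôpital's rule; the quotient → 0.
Adding the constant: 0 - 2 = -2. Limit = -2.

Final answer: -2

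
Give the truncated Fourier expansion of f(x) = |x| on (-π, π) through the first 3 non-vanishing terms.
-4·cos(x)/π - 4·cos(3·x)/(9·π) + π/2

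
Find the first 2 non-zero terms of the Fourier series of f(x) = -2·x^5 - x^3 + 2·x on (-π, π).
(-464 - 4·π^4 + 78·π^2)·sin(x) + (-9·π^2 + 23/2 + 2·π^4)·sin(2·x)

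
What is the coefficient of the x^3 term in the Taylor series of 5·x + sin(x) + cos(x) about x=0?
Expand to order 3: 5·x + sin(x) + cos(x) = -x^3/6 - x^2/2 + 6·x + 1 + O(x^4).
The coefficient of x^3 is -1/6.

Final answer: -1/6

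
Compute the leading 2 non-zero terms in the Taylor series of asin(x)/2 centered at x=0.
x^3/12 + x/2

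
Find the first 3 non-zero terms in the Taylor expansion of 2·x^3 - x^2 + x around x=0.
2·x^3 - x^2 + x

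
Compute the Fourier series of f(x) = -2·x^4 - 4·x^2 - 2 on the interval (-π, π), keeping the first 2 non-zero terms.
(-80 + 16·π^2)·cos(x) - 2·π^4/5 - 4·π^2/3 - 2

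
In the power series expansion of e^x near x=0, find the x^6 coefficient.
Expand to order 6: e^x = x^6/720 + x^5/120 + x^4/24 + x^3/6 + x^2/2 + x + 1 + O(x^7).
The coefficient of x^6 is 1/720.

Final answer: 1/720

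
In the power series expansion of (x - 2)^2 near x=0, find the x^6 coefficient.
Expand to order 6: (x - 2)^2 = x^2 - 4·x + 4 + O(x^7).
The coefficient of x^6 is 0.

Final answer: 0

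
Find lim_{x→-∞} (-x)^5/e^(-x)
This is an ∞/∞ indeterminate form as x → -∞.
Compare growth rates of the dominant terms (exponentials ≫ polynomials ≫ logarithms), or apply L'Hôpital's rule; the quotient → 0.
Limit = 0.

Final answer: 0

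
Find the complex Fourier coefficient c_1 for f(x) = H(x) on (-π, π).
Compute the real Fourier coefficients first: a_1 = 0, b_1 = 2/π.
Then c_1 = (a_1 − i·b_1)/2 = -i/π.

Final answer: -i/π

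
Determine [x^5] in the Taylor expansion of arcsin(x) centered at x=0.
Expand to order 5: arcsin(x) = 3·x^5/40 + x^3/6 + x + O(x^6).
The coefficient of x^5 is 3/40.

Final answer: 3/40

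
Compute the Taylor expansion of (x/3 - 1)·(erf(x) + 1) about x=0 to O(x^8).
x^7/(21·√(π)) + x^6/(15·√(π)) - x^5/(5·√(π)) - 2·x^4/(9·√(π)) + 2·x^3/(3·√(π)) + 2·x^2/(3·√(π)) + x·(1/3 - 2/√(π)) - 1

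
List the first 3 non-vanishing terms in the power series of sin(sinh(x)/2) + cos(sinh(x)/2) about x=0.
-x^2/8 + x/2 + 1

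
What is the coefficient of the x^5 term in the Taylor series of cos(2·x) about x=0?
Expand to order 5: cos(2·x) = 2·x^4/3 - 2·x^2 + 1 + O(x^6).
The coefficient of x^5 is 0.

Final answer: 0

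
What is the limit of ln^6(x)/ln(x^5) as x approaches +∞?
This is an ∞/∞ indeterminate form as x → +∞.
Write ln(x^5) = 5·ln(x), reducing the quotient to ln^5(x)/5 → ∞.
Limit = ∞.

Final answer: ∞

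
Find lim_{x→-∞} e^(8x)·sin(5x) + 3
Evaluate the dominant behaviour as x → -∞; each term tends to a finite value or vanishes.
Limit = 3.

Final answer: 3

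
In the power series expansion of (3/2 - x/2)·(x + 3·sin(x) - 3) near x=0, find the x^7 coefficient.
Expand to order 7: (3/2 - x/2)·(x + 3·sin(x) - 3) = -x^7/1120 - x^6/80 + 3·x^5/80 + x^4/4 - 3·x^3/4 - 2·x^2 + 15·x/2 - 9/2 + O(x^8).
The coefficient of x^7 is -1/1120.

Final answer: -1/1120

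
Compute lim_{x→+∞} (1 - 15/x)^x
As x → +∞: this is the defining limit (1 - 15/x)^x → e^(-15).
Limit = e^(-15).

Final answer: e^(-15)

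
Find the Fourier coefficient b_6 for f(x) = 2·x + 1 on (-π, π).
b_6 = (1/π) ∫_{-π}^{π} f(x)·sin(6x) dx.
Evaluate the integral (use parity and integration by parts as needed): b_6 = -2/3.

Final answer: -2/3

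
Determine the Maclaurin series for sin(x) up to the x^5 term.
x^5/120 - x^3/6 + x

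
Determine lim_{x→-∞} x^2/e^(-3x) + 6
The quotient is an ∞/∞ indeterminate form as x → -∞.
Compare growth rates of the dominant terms (exponentials ≫ polynomials ≫ logarithms), or apply L'Hôpital's rule; the quotient → 0.
Adding the constant: 0 + 6 = 6. Limit = 6.

Final answer: 6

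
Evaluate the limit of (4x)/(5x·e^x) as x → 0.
Both numerator and denominator → 0 as x → 0; this is a 0/0 indeterminate form.
Expand each to leading order near x = 0: numerator ~ 4·x, denominator ~ 5·x.
The limit of the ratio is 4/5.

Final answer: 4/5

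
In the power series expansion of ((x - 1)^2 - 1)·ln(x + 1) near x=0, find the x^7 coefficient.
Expand to order 7: ((x - 1)^2 - 1)·ln(x + 1) = 8·x^7/15 - 13·x^6/20 + 5·x^5/6 - 7·x^4/6 + 2·x^3 - 2·x^2 + O(x^8).
The coefficient of x^7 is 8/15.

Final answer: 8/15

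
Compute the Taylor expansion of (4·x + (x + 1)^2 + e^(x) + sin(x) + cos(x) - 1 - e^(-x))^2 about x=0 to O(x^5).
10·x^4/3 + 28·x^3/3 + 82·x^2 + 18·x + 1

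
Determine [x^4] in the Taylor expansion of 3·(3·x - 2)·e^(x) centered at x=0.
Expand to order 4: 3·(3·x - 2)·e^(x) = 5·x^4/4 + 7·x^3/2 + 6·x^2 + 3·x - 6 + O(x^5).
The coefficient of x^4 is 5/4.

Final answer: 5/4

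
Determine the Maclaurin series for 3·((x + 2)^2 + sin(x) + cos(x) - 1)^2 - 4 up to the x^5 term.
19·x^5/20 - 13·x^4/4 + 11·x^3 + 87·x^2 + 120·x + 44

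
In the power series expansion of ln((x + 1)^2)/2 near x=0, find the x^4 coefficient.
Expand to order 4: ln((x + 1)^2)/2 = -x^4/4 + x^3/3 - x^2/2 + x + O(x^5).
The coefficient of x^4 is -1/4.

Final answer: -1/4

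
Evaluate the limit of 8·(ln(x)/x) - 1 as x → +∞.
Evaluate the dominant behaviour as x → +∞; each term tends to a finite value or vanishes.
Limit = -1.

Final answer: -1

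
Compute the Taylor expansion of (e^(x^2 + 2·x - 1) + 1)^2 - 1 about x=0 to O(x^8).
x^7·(814·e^(-1)/(315·(e^(-1) + 1)) + 222·e^(-2)/(5·(e^(-1) + 1)^2))·(e^(-1) + 1)^2 + x^6·(173·e^(-1)/(45·(e^(-1) + 1)) + 1823·e^(-2)/(45·(e^(-1) + 1)^2))·(e^(-1) + 1)^2 + x^5·(26·e^(-1)/(5·(e^(-1) + 1)) + 98·e^(-2)/(3·(e^(-1) + 1)^2))·(e^(-1) + 1)^2 + x^4·(67·e^(-2)/(3·(e^(-1) + 1)^2) + 19·e^(-1)/(3·(e^(-1) + 1)))·(e^(-1) + 1)^2 + x^3·(12·e^(-2)/(e^(-1) + 1)^2 + 20·e^(-1)/(3·(e^(-1) + 1)))·(e^(-1) + 1)^2 + x^2·(4·e^(-2)/(e^(-1) + 1)^2 + 6·e^(-1)/(e^(-1) + 1))·(e^(-1) + 1)^2 + 4·x·(e^(-1) + 1)·e^(-1) - 1 + (e^(-1) + 1)^2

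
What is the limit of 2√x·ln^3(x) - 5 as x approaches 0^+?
The product is a 0·∞ indeterminate form at x → 0⁺.
Rewrite the product as 2·ln^3(x) / x^(-1/2) and apply L'Hôpital, or use the standard hierarchy x^(-1/2) ≫ |ln x|^3 as x → 0⁺.
The indeterminate product → 0, so the limit = -5.

Final answer: -5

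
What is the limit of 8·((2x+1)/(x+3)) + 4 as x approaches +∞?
Evaluate the dominant behaviour as x → +∞; each term tends to a finite value or vanishes.
Limit = 20.

Final answer: 20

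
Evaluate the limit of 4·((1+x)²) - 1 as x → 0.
Direct substitution at x = 0 gives 3.

Final answer: 3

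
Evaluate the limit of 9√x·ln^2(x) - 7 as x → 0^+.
The product is a 0·∞ indeterminate form at x → 0⁺.
Rewrite the product as 9·ln^2(x) / x^(-1/2) and apply L'Hôpital, or use the standard hierarchy x^(-1/2) ≫ |ln x|^2 as x → 0⁺.
The indeterminate product → 0, so the limit = -7.

Final answer: -7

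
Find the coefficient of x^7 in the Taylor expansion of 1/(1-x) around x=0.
Expand to order 7: 1/(1-x) = x^7 + x^6 + x^5 + x^4 + x^3 + x^2 + x + 1 + O(x^8).
The coefficient of x^7 is 1.

Final answer: 1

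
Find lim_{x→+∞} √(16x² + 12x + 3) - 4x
As x → +∞: multiply by the conjugate to get (12x+3)/(√(16x²+12x+3)+4x); the denominator ~ 8x, so the limit is 12/8 = 3/2.
Limit = 3/2.

Final answer: 3/2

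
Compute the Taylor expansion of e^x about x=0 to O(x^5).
x^4/24 + x^3/6 + x^2/2 + x + 1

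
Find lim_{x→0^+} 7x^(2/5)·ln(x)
This is a 0·∞ indeterminate form at x → 0⁺.
Rewrite the product as 7·ln(x) / x^(-2/5) and apply L'Hôpital, or use the standard hierarchy x^(-2/5) ≫ |ln x| as x → 0⁺.
The indeterminate product → 0, so the limit = 0.

Final answer: 0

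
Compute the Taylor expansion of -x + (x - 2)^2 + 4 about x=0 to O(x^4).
x^2 - 5·x + 8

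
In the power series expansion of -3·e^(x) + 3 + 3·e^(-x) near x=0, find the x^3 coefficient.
Expand to order 3: -3·e^(x) + 3 + 3·e^(-x) = -x^3 - 6·x + 3 + O(x^4).
The coefficient of x^3 is -1.

Final answer: -1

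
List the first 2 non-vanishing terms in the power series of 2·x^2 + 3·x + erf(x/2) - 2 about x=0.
x·(1/√(π) + 3) - 2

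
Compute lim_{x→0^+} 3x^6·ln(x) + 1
The product is a 0·∞ indeterminate form at x → 0⁺.
Rewrite the product as 3·ln(x) / x^(-6) and apply L'Hôpital, or use the standard hierarchy x^(-6) ≫ |ln x| as x → 0⁺.
The indeterminate product → 0, so the limit = 1.

Final answer: 1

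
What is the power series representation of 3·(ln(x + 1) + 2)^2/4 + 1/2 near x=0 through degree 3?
x^3/4 - 3·x^2/4 + 3·x + 7/2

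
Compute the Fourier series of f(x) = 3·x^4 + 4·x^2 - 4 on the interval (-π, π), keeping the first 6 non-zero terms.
(128 - 24·π^2)·cos(x) + (-5 + 6·π^2)·cos(2·x) - 8·π^2·cos(3·x)/3 + (7/16 + 3·π^2/2)·cos(4·x) + (-24·π^2/25 - 256/625)·cos(5·x) - 4 + 4·π^2/3 + 3·π^4/5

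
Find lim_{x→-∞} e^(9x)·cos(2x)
Evaluate the dominant behaviour as x → -∞; each term tends to a finite value or vanishes.
Limit = 0.

Final answer: 0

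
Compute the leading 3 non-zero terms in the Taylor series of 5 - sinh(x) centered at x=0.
-x^3/6 - x + 5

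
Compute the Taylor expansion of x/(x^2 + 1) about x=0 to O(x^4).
-x^3 + x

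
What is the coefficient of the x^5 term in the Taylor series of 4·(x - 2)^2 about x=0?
Expand to order 5: 4·(x - 2)^2 = 4·x^2 - 16·x + 16 + O(x^6).
The coefficient of x^5 is 0.

Final answer: 0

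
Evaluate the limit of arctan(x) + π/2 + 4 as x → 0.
Direct substitution at x = 0 gives π/2 + 4.

Final answer: π/2 + 4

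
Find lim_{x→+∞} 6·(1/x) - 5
Evaluate the dominant behaviour as x → +∞; each term tends to a finite value or vanishes.
Limit = -5.

Final answer: -5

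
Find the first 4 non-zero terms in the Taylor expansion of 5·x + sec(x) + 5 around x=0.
5·x^4/24 + x^2/2 + 5·x + 6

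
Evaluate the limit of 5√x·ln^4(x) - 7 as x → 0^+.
The product is a 0·∞ indeterminate form at x → 0⁺.
Rewrite the product as 5·ln^4(x) / x^(-1/2) and apply L'Hôpital, or use the standard hierarchy x^(-1/2) ≫ |ln x|^4 as x → 0⁺.
The indeterminate product → 0, so the limit = -7.

Final answer: -7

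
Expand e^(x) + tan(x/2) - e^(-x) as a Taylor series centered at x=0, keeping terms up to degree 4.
3·x^3/8 + 5·x/2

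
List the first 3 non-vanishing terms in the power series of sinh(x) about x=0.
x^5/120 + x^3/6 + x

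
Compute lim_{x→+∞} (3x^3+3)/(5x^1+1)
This is an ∞/∞ indeterminate form as x → +∞.
Divide numerator and denominator by x^3 and let the lower-order terms vanish; the numerator's degree 3 exceeds the denominator's degree 1, so the quotient diverges.
Limit = ∞.

Final answer: ∞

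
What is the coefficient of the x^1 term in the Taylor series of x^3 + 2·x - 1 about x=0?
Expand to order 1: x^3 + 2·x - 1 = 2·x - 1 + O(x^2).
The coefficient of x^1 is 2.

Final answer: 2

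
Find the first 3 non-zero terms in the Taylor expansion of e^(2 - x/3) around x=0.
x^2·e^(2)/18 - x·e^(2)/3 + e^(2)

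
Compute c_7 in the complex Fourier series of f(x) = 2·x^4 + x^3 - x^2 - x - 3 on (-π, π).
Compute the real Fourier coefficients first: a_7 = 292/2401 - 16·π^2/49, b_7 = -110/343 + 2·π^2/7.
Then c_7 = (a_7 − i·b_7)/2 = -8·π^2/49 + 146/2401 - i·π^2/7 + 55·i/343.

Final answer: -8·π^2/49 + 146/2401 - i·π^2/7 + 55·i/343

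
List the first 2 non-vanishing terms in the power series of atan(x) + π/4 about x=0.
x + π/4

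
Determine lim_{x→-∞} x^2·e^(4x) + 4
The product is a 0·∞ indeterminate form at x → -∞.
Rewrite the product as x^2 / e^(-4x) (an ∞/∞ form) and apply L'Hôpital, or use the standard hierarchy e^(4|x|) ≫ |x^2| as x → -∞.
The indeterminate product → 0, so the limit = 4.

Final answer: 4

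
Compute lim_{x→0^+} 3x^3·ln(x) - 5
The product is a 0·∞ indeterminate form at x → 0⁺.
Rewrite the product as 3·ln(x) / x^(-3) and apply L'Hôpital, or use the standard hierarchy x^(-3) ≫ |ln x| as x → 0⁺.
The indeterminate product → 0, so the limit = -5.

Final answer: -5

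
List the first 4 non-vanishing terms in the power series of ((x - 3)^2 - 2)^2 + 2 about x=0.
-12·x^3 + 50·x^2 - 84·x + 51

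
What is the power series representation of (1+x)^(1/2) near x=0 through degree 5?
7·x^5/256 - 5·x^4/128 + x^3/16 - x^2/8 + x/2 + 1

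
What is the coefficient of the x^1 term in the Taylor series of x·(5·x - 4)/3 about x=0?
Expand to order 1: x·(5·x - 4)/3 = -4·x/3 + O(x^2).
The coefficient of x^1 is -4/3.

Final answer: -4/3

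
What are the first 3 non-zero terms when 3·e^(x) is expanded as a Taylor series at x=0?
3·x^2/2 + 3·x + 3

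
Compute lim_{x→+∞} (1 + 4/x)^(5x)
As x → +∞: write (1 + 4/x)^(5x) = ((1 + 4/x)^x)^5 → (e^4)^5 = e^20.
Limit = e^(20).

Final answer: e^(20)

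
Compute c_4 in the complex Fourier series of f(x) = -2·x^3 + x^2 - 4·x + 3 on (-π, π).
Compute the real Fourier coefficients first: a_4 = 1/4, b_4 = 13/8 + π^2.
Then c_4 = (a_4 − i·b_4)/2 = 1/8 - i·π^2/2 - 13·i/16.

Final answer: 1/8 - i·π^2/2 - 13·i/16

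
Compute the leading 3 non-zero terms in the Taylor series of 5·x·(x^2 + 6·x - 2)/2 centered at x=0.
5·x^3/2 + 15·x^2 - 5·x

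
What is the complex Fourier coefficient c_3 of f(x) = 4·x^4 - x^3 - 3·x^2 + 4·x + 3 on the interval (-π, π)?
Compute the real Fourier coefficients first: a_3 = 100/27 - 32·π^2/9, b_3 = 28/9 - 2·π^2/3.
Then c_3 = (a_3 − i·b_3)/2 = -16·π^2/9 + 50/27 - 14·i/9 + i·π^2/3.

Final answer: -16·π^2/9 + 50/27 - 14·i/9 + i·π^2/3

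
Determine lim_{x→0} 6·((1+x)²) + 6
Direct substitution at x = 0 gives 12.

Final answer: 12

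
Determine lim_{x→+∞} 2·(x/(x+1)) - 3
Evaluate the dominant behaviour as x → +∞; each term tends to a finite value or vanishes.
Limit = -1.

Final answer: -1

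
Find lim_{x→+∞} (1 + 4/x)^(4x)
As x → +∞: write (1 + 4/x)^(4x) = ((1 + 4/x)^x)^4 → (e^4)^4 = e^16.
Limit = e^(16).

Final answer: e^(16)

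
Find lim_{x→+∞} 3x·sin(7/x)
As x → +∞: let u = 7/x → 0⁺; then 3·x·sin(7/x) = 3·7·sin(u)/u → 3·7·1 = 21.
Limit = 21.

Final answer: 21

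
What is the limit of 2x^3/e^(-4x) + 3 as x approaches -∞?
The quotient is an ∞/∞ indeterminate form as x → -∞.
Compare growth rates of the dominant terms (exponentials ≫ polynomials ≫ logarithms), or apply L'Hôpital's rule; the quotient → 0.
Adding the constant: 0 + 3 = 3. Limit = 3.

Final answer: 3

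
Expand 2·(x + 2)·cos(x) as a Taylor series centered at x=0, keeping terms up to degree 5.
x^5/12 + x^4/6 - x^3 - 2·x^2 + 2·x + 4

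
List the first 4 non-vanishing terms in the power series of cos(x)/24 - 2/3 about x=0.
-x^6/17280 + x^4/576 - x^2/48 - 5/8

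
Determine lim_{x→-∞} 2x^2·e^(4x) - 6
The product is a 0·∞ indeterminate form at x → -∞.
Rewrite the product as 2x^2 / e^(-4x) (an ∞/∞ form) and apply L'Hôpital, or use the standard hierarchy e^(4|x|) ≫ |x^2| as x → -∞.
The indeterminate product → 0, so the limit = -6.

Final answer: -6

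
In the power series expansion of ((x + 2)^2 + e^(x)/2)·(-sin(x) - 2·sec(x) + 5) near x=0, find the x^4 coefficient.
Expand to order 4: ((x + 2)^2 + e^(x)/2)·(-sin(x) - 2·sec(x) + 5) = -115·x^4/48 - 19·x^3/4 - 21·x^2/4 + 9·x + 27/2 + O(x^5).
The coefficient of x^4 is -115/48.

Final answer: -115/48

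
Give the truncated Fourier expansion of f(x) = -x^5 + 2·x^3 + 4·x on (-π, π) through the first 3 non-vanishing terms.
(-256 - 2·π^4 + 44·π^2)·sin(x) + (-7·π^2 + 13/2 + π^4)·sin(2·x) + (-2·π^4/3 + 64/81 + 76·π^2/27)·sin(3·x)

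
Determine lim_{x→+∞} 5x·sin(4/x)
As x → +∞: let u = 4/x → 0⁺; then 5·x·sin(4/x) = 5·4·sin(u)/u → 5·4·1 = 20.
Limit = 20.

Final answer: 20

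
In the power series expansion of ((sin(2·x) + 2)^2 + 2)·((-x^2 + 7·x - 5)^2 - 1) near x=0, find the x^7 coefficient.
Expand to order 7: ((sin(2·x) + 2)^2 + 2)·((-x^2 + 7·x - 5)^2 - 1) = -21824·x^7/315 - 1212·x^6/5 + 544·x^5/15 + 1126·x^4/3 - 20·x^3 - 110·x^2 - 228·x + 144 + O(x^8).
The coefficient of x^7 is -21824/315.

Final answer: -21824/315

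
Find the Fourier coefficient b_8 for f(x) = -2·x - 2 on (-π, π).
b_8 = (1/π) ∫_{-π}^{π} f(x)·sin(8x) dx.
Evaluate the integral (use parity and integration by parts as needed): b_8 = 1/2.

Final answer: 1/2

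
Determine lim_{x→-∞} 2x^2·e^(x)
This is a 0·∞ indeterminate form at x → -∞.
Rewrite the product as 2x^2 / e^(-x) (an ∞/∞ form) and apply L'Hôpital, or use the standard hierarchy e^(|x|) ≫ |x^2| as x → -∞.
The indeterminate product → 0, so the limit = 0.

Final answer: 0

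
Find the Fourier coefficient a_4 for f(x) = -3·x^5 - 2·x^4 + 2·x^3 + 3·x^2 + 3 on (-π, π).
a_4 = (1/π) ∫_{-π}^{π} f(x)·cos(4x) dx.
Evaluate the integral (use parity and integration by parts as needed): a_4 = 9/8 - π^2.

Final answer: 9/8 - π^2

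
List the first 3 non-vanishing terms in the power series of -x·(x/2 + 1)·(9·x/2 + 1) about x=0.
-9·x^3/4 - 5·x^2 - x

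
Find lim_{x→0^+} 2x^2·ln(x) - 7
The product is a 0·∞ indeterminate form at x → 0⁺.
Rewrite the product as 2·ln(x) / x^(-2) and apply L'Hôpital, or use the standard hierarchy x^(-2) ≫ |ln x| as x → 0⁺.
The indeterminate product → 0, so the limit = -7.

Final answer: -7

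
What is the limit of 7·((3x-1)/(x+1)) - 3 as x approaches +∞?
Evaluate the dominant behaviour as x → +∞; each term tends to a finite value or vanishes.
Limit = 18.

Final answer: 18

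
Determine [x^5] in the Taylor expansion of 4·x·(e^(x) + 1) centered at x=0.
Expand to order 5: 4·x·(e^(x) + 1) = x^5/6 + 2·x^4/3 + 2·x^3 + 4·x^2 + 8·x + O(x^6).
The coefficient of x^5 is 1/6.

Final answer: 1/6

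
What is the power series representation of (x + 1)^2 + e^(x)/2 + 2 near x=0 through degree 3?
x^3/12 + 5·x^2/4 + 5·x/2 + 7/2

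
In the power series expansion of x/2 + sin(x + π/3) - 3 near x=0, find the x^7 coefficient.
Expand to order 7: x/2 + sin(x + π/3) - 3 = -x^7/10080 - √(3)·x^6/1440 + x^5/240 + √(3)·x^4/48 - x^3/12 - √(3)·x^2/4 + x - 3 + √(3)/2 + O(x^8).
The coefficient of x^7 is -1/10080.

Final answer: -1/10080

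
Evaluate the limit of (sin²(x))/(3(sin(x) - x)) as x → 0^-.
Both numerator and denominator → 0 as x → 0^-; this is a 0/0 indeterminate form.
Expand each to leading order near x = 0: numerator ~ x^2, denominator ~ -x^3/2.
The limit of the ratio is ∞.

Final answer: ∞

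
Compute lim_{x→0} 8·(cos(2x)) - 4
Direct substitution at x = 0 gives 4.

Final answer: 4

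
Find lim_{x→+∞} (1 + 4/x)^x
As x → +∞: this is the defining limit (1 + 4/x)^x → e^4.
Limit = e^(4).

Final answer: e^(4)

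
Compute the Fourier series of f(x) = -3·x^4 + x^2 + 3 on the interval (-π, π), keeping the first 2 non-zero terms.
(-148 + 24·π^2)·cos(x) - 3·π^4/5 + 3 + π^2/3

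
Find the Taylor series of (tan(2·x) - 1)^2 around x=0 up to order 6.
1088·x^6/45 - 128·x^5/15 + 32·x^4/3 - 16·x^3/3 + 4·x^2 - 4·x + 1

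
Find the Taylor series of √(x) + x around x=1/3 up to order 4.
1/3 + √(3)/3 + (√(3)/2 + 1)·(x - 1/3) - 3·√(3)·(x - 1/3)^2/8 + 9·√(3)·(x - 1/3)^3/16 - 135·√(3)·(x - 1/3)^4/128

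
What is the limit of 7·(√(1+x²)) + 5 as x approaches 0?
Direct substitution at x = 0 gives 12.

Final answer: 12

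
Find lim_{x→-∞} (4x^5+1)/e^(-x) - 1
The quotient is an ∞/∞ indeterminate form as x → -∞.
Compare growth rates of the dominant terms (exponentials ≫ polynomials ≫ logarithms), or apply L'Hôpital's rule; the quotient → 0.
Adding the constant: 0 - 1 = -1. Limit = -1.

Final answer: -1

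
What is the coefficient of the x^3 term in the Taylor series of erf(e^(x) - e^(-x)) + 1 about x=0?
Expand to order 3: erf(e^(x) - e^(-x)) + 1 = -14·x^3/(3·√(π)) + 4·x/√(π) + 1 + O(x^4).
The coefficient of x^3 is -14/(3·√(π)).

Final answer: -14/(3·√(π))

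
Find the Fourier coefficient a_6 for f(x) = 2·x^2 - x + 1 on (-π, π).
a_6 = (1/π) ∫_{-π}^{π} f(x)·cos(6x) dx.
Evaluate the integral (use parity and integration by parts as needed): a_6 = 2/9.

Final answer: 2/9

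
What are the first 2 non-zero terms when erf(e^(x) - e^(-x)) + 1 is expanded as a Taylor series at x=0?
4·x/√(π) + 1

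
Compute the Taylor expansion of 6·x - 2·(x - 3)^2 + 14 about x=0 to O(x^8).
-2·x^2 + 18·x - 4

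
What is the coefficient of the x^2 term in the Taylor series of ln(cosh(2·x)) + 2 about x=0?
Expand to order 2: ln(cosh(2·x)) + 2 = 2·x^2 + 2 + O(x^3).
The coefficient of x^2 is 2.

Final answer: 2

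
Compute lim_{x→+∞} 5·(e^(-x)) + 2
Evaluate the dominant behaviour as x → +∞; each term tends to a finite value or vanishes.
Limit = 2.

Final answer: 2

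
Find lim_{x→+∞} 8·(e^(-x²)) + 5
Evaluate the dominant behaviour as x → +∞; each term tends to a finite value or vanishes.
Limit = 5.

Final answer: 5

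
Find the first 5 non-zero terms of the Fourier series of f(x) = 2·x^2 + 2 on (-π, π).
-8·cos(x) + 2·cos(2·x) - 8·cos(3·x)/9 + cos(4·x)/2 + 2 + 2·π^2/3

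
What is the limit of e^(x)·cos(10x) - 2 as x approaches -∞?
Evaluate the dominant behaviour as x → -∞; each term tends to a finite value or vanishes.
Limit = -2.

Final answer: -2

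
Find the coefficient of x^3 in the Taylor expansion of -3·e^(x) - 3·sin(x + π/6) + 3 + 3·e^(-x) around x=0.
Expand to order 3: -3·e^(x) - 3·sin(x + π/6) + 3 + 3·e^(-x) = x^3·(-1 + √(3)/4) + 3·x^2/4 + x·(-6 - 3·√(3)/2) + 3/2 + O(x^4).
The coefficient of x^3 is -1 + √(3)/4.

Final answer: -1 + √(3)/4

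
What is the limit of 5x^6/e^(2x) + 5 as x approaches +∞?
The quotient is an ∞/∞ indeterminate form as x → +∞.
The exponential denominator e^(2x) dominates the polynomial numerator (e^x ≫ x^6 as x → ∞), so the quotient → 0.
Adding the constant: 0 + 5 = 5. Limit = 5.

Final answer: 5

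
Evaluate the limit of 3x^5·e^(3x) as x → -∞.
This is a 0·∞ indeterminate form at x → -∞.
Rewrite the product as 3x^5 / e^(-3x) (an ∞/∞ form) and apply L'Hôpital, or use the standard hierarchy e^(3|x|) ≫ |x^5| as x → -∞.
The indeterminate product → 0, so the limit = 0.

Final answer: 0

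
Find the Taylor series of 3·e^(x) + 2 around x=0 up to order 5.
x^5/40 + x^4/8 + x^3/2 + 3·x^2/2 + 3·x + 5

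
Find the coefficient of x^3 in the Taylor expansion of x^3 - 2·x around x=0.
Expand to order 3: x^3 - 2·x = x^3 - 2·x + O(x^4).
The coefficient of x^3 is 1.

Final answer: 1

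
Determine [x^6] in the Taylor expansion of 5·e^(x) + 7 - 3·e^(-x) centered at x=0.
Expand to order 6: 5·e^(x) + 7 - 3·e^(-x) = x^6/360 + x^5/15 + x^4/12 + 4·x^3/3 + x^2 + 8·x + 9 + O(x^7).
The coefficient of x^6 is 1/360.

Final answer: 1/360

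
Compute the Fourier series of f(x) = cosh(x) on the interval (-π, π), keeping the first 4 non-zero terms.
-cos(x)·sinh(π)/π + 2·cos(2·x)·sinh(π)/(5·π) - cos(3·x)·sinh(π)/(5·π) + sinh(π)/π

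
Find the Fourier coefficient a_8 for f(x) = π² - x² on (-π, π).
a_8 = (1/π) ∫_{-π}^{π} f(x)·cos(8x) dx.
Evaluate the integral (use parity and integration by parts as needed): a_8 = -1/16.

Final answer: -1/16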